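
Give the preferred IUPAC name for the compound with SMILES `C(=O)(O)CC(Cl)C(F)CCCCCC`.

3-chloro-4-fluorodecanoic acid

Counting along the main chain through the –COOH group gives 10 carbons: the parent is decane.
The principal characteristic group is a carboxylic acid (terminal –COOH), named with the suffix -oic acid.
The numbering direction is chosen so that the carboxylic acid carbon is C-1 by definition.
This places a chloro group at C-3; a fluoro group at C-4.
Prefixes are listed alphabetically: chloro, fluoro.
The name is 3-chloro-4-fluorodecanoic acid.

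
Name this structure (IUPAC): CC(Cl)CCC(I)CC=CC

The longest carbon chain that includes the multiple bond has 9 carbons, so the parent hydride is nonane.
The chain contains a C=C double bond, so the unsaturation ending is -ene.
Choose the numbering such that numbering from this end puts the double bond at C-2 rather than C-7.
With this numbering: the double bond between C-2 and C-3; a chloro group at C-8; an iodo group at C-5.
The substituents are ordered alphabetically, ignoring any di-/tri- multipliers.
Assembling the pieces gives 8-chloro-5-iodonon-2-ene.

8-chloro-5-iodonon-2-ene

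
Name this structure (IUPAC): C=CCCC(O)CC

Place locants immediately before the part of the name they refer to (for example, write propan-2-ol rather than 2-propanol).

hept-6-en-3-ol

Counting along the main chain through the –OH group and the multiple bond gives 7 carbons: the parent is heptane.
An alcohol (–OH) is the principal characteristic group, giving the suffix -ol.
The chain contains a C=C double bond, so the unsaturation ending is -ene.
The numbering direction is chosen so that numbering from this end puts the hydroxyl group at C-3 rather than C-5.
With this numbering: the hydroxyl at C-3; the double bond between C-6 and C-7.
The name is hept-6-en-3-ol.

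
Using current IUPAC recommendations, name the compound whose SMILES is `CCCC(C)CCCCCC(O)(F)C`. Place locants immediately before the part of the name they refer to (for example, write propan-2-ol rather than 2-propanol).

2-fluoro-8-methylundecan-2-ol

The longest carbon chain that includes the –OH group has 11 carbons, so the parent hydride is undecane.
An alcohol (–OH) is the principal characteristic group, giving the suffix -ol.
Number the chain so that numbering from this end puts the hydroxyl group at C-2 rather than C-10.
This places the hydroxyl at C-2; a fluoro group at C-2; a methyl group at C-8.
Substituent prefixes are cited in alphabetical order (multiplying prefixes like di-/tri- are ignored for ordering).
Assembling the pieces gives 2-fluoro-8-methylundecan-2-ol.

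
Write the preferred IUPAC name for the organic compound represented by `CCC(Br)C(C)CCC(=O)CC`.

Counting along the main chain through the carbonyl gives 9 carbons: the parent is nonane.
The principal characteristic group is a ketone (C=O on an internal carbon), named with the suffix -one.
The numbering direction is chosen so that numbering from this end puts the carbonyl group at C-3 rather than C-7.
That gives the carbonyl at C-3; a bromo group at C-7; a methyl group at C-6.
Prefixes are listed alphabetically: bromo, methyl.
Assembling the pieces gives 7-bromo-6-methylnonan-3-one.

7-bromo-6-methylnonan-3-one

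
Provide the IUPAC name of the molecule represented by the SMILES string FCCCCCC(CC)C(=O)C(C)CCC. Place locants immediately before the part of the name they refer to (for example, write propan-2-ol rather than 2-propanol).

The longest chain bearing the carbonyl is 11 carbons long (undecane).
A ketone (C=O on an internal carbon) is the principal characteristic group, giving the suffix -one.
The numbering direction is chosen so that numbering from this end puts the carbonyl group at C-5 rather than C-7.
This places the carbonyl at C-5; an ethyl group at C-6; a fluoro group at C-11; a methyl group at C-4.
Substituent prefixes are cited in alphabetical order (multiplying prefixes like di-/tri- are ignored for ordering).
The name is 6-ethyl-11-fluoro-4-methylundecan-5-one.

6-ethyl-11-fluoro-4-methylundecan-5-one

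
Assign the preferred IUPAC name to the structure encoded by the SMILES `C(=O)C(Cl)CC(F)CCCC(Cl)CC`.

2,8-dichloro-4-fluorodecanal

Counting along the main chain through the –CHO group gives 10 carbons: the parent is decane.
The highest-priority functional group is an aldehyde (terminal –CHO), so the name ends in -al.
Choose the numbering such that the aldehyde carbon is C-1 by definition.
This places chloro groups at C-2 and C-8; a fluoro group at C-4.
The substituents are ordered alphabetically, ignoring any di-/tri- multipliers.
Assembling the pieces gives 2,8-dichloro-4-fluorodecanal.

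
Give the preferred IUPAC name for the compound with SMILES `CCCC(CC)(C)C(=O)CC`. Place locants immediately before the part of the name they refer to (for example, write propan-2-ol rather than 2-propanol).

4-ethyl-4-methylheptan-3-one

The longest chain bearing the carbonyl is 7 carbons long (heptane).
The principal characteristic group is a ketone (C=O on an internal carbon), named with the suffix -one.
The numbering direction is chosen so that numbering from this end puts the carbonyl group at C-3 rather than C-5.
With this numbering: the carbonyl at C-3; an ethyl group at C-4; a methyl group at C-4.
Substituent prefixes are cited in alphabetical order (multiplying prefixes like di-/tri- are ignored for ordering).
The name is 4-ethyl-4-methylheptan-3-one.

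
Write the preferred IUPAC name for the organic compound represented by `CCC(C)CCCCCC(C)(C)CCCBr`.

1-bromo-4,4,10-trimethyldodecane

The parent chain contains 12 carbons (dodecane).
The numbering direction is chosen so that the substituent locant set {1,4,4,10} is lower than {3,9,9,12} at the first point of difference.
With this numbering: a bromo group at C-1; methyl groups at C-4 (×2) and C-10.
The substituents are ordered alphabetically, ignoring any di-/tri- multipliers.
Putting it together: 1-bromo-4,4,10-trimethyldodecane.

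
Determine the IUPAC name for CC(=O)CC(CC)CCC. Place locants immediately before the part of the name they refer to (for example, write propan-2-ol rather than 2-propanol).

The longest carbon chain that includes the carbonyl has 7 carbons, so the parent hydride is heptane.
A ketone (C=O on an internal carbon) is the principal characteristic group, giving the suffix -one.
Choose the numbering such that numbering from this end puts the carbonyl group at C-2 rather than C-6.
That gives the carbonyl at C-2; an ethyl group at C-4.
The name is 4-ethylheptan-2-one.

4-ethylheptan-2-one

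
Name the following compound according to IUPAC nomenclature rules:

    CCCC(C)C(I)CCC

4-iodo-5-methyloctane

The longest continuous carbon chain has 8 atoms, so the parent hydride is octane.
Choose the numbering such that the locant sets are identical either way, so the alphabetically earlier iodo substituent takes the lower locant (4 rather than 5).
This places an iodo group at C-4; a methyl group at C-5.
The substituents are ordered alphabetically, ignoring any di-/tri- multipliers.
Putting it together: 4-iodo-5-methyloctane.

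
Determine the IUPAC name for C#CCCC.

pent-1-yne

The longest carbon chain that includes the multiple bond has 5 carbons, so the parent hydride is pentane.
There is one C≡C triple bond, indicated by the ending -yne.
Number the chain so that numbering from this end puts the triple bond at C-1 rather than C-4.
With this numbering: the triple bond between C-1 and C-2.
Putting it together: pent-1-yne.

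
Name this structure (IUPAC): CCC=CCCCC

oct-3-ene

The longest carbon chain that includes the multiple bond has 8 carbons, so the parent hydride is octane.
There is one C=C double bond, indicated by the ending -ene.
The numbering direction is chosen so that numbering from this end puts the double bond at C-3 rather than C-5.
This places the double bond between C-3 and C-4.
Assembling the pieces gives oct-3-ene.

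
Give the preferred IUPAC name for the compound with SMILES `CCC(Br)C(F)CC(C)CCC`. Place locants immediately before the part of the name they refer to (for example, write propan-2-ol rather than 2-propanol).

The longest continuous carbon chain has 9 atoms, so the parent hydride is nonane.
Choose the numbering such that the substituent locant set {3,4,6} is lower than {4,6,7} at the first point of difference.
With this numbering: a bromo group at C-3; a fluoro group at C-4; a methyl group at C-6.
The substituents are ordered alphabetically, ignoring any di-/tri- multipliers.
Putting it together: 3-bromo-4-fluoro-6-methylnonane.

3-bromo-4-fluoro-6-methylnonane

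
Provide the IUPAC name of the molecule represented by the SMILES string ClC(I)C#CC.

The longest carbon chain that includes the multiple bond has 4 carbons, so the parent hydride is butane.
There is one C≡C triple bond, indicated by the ending -yne.
Choose the numbering such that the substituent locant set {1,1} is lower than {4,4} at the first point of difference.
With this numbering: the triple bond between C-2 and C-3; a chloro group at C-1; an iodo group at C-1.
Prefixes are listed alphabetically: chloro, iodo.
The name is 1-chloro-1-iodobut-2-yne.

1-chloro-1-iodobut-2-yne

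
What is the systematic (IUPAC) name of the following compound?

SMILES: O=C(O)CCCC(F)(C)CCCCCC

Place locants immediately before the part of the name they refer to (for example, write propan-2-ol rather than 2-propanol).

The longest chain bearing the –COOH group is 11 carbons long (undecane).
A carboxylic acid (terminal –COOH) is the principal characteristic group, giving the suffix -oic acid.
The numbering direction is chosen so that the carboxylic acid carbon is C-1 by definition.
That gives a fluoro group at C-5; a methyl group at C-5.
Prefixes are listed alphabetically: fluoro, methyl.
Putting it together: 5-fluoro-5-methylundecanoic acid.

5-fluoro-5-methylundecanoic acid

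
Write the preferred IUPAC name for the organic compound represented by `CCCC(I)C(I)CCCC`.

4,5-diiodononane

The parent chain contains 9 carbons (nonane).
The numbering direction is chosen so that the substituent locant set {4,5} is lower than {5,6} at the first point of difference.
This places iodo groups at C-4 and C-5.
Assembling the pieces gives 4,5-diiodononane.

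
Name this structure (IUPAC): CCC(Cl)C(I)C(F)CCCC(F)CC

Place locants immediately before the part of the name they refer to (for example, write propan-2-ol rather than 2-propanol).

The parent chain contains 11 carbons (undecane).
The numbering direction is chosen so that the substituent locant set {3,4,5,9} is lower than {3,7,8,9} at the first point of difference.
That gives a chloro group at C-3; fluoro groups at C-5 and C-9; an iodo group at C-4.
Prefixes are listed alphabetically: chloro, fluoro, iodo.
Putting it together: 3-chloro-5,9-difluoro-4-iodoundecane.

3-chloro-5,9-difluoro-4-iodoundecane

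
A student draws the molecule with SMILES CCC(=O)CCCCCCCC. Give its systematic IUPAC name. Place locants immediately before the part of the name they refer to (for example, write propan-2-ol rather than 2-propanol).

undecan-3-one

Counting along the main chain through the carbonyl gives 11 carbons: the parent is undecane.
A ketone (C=O on an internal carbon) is the principal characteristic group, giving the suffix -one.
Number the chain so that numbering from this end puts the carbonyl group at C-3 rather than C-9.
This places the carbonyl at C-3.
Putting it together: undecan-3-one.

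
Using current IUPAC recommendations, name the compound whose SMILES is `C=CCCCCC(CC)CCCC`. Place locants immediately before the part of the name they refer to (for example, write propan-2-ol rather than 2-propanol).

7-ethylundec-1-ene

Counting along the main chain through the multiple bond gives 11 carbons: the parent is undecane.
A C=C double bond in the chain gives the infix -ene-.
Choose the numbering such that numbering from this end puts the double bond at C-1 rather than C-10.
This places the double bond between C-1 and C-2; an ethyl group at C-7.
Assembling the pieces gives 7-ethylundec-1-ene.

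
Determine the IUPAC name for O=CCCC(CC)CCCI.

The longest carbon chain that includes the –CHO group has 7 carbons, so the parent hydride is heptane.
The principal characteristic group is an aldehyde (terminal –CHO), named with the suffix -al.
Choose the numbering such that the aldehyde carbon is C-1 by definition.
This places an ethyl group at C-4; an iodo group at C-7.
The substituents are ordered alphabetically, ignoring any di-/tri- multipliers.
Assembling the pieces gives 4-ethyl-7-iodoheptanal.

4-ethyl-7-iodoheptanal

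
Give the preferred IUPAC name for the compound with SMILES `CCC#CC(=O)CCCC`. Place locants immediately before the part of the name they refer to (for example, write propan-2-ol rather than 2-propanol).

non-3-yn-5-one

Counting along the main chain through the carbonyl and the multiple bond gives 9 carbons: the parent is nonane.
The highest-priority functional group is a ketone (C=O on an internal carbon), so the name ends in -one.
There is one C≡C triple bond, indicated by the ending -yne.
Choose the numbering such that numbering from this end puts the triple bond at C-3 rather than C-6.
That gives the carbonyl at C-5; the triple bond between C-3 and C-4.
The name is non-3-yn-5-one.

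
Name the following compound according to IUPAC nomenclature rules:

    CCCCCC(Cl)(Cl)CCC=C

The longest chain bearing the multiple bond is 10 carbons long (decane).
There is one C=C double bond, indicated by the ending -ene.
Number the chain so that numbering from this end puts the double bond at C-1 rather than C-9.
That gives the double bond between C-1 and C-2; two chloro groups at C-5.
Putting it together: 5,5-dichlorodec-1-ene.

5,5-dichlorodec-1-ene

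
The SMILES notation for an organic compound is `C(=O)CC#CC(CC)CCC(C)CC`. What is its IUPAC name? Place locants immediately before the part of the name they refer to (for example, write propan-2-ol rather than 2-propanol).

The longest chain bearing the –CHO group and the multiple bond is 10 carbons long (decane).
An aldehyde (terminal –CHO) is the principal characteristic group, giving the suffix -al.
The chain contains a C≡C triple bond, so the unsaturation ending is -yne.
The numbering direction is chosen so that the aldehyde carbon is C-1 by definition.
That gives the triple bond between C-3 and C-4; an ethyl group at C-5; a methyl group at C-8.
Substituent prefixes are cited in alphabetical order (multiplying prefixes like di-/tri- are ignored for ordering).
Putting it together: 5-ethyl-8-methyldec-3-ynal.

5-ethyl-8-methyldec-3-ynal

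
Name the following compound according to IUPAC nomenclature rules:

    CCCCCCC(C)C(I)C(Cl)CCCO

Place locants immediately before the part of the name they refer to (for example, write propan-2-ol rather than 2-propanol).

The longest chain bearing the –OH group is 12 carbons long (dodecane).
The principal characteristic group is an alcohol (–OH), named with the suffix -ol.
Number the chain so that numbering from this end puts the hydroxyl group at C-1 rather than C-12.
That gives the hydroxyl at C-1; a chloro group at C-4; an iodo group at C-5; a methyl group at C-6.
Prefixes are listed alphabetically: chloro, iodo, methyl.
The name is 4-chloro-5-iodo-6-methyldodecan-1-ol.

4-chloro-5-iodo-6-methyldodecan-1-ol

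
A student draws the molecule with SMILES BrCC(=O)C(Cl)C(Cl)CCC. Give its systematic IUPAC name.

1-bromo-3,4-dichloroheptan-2-one

Counting along the main chain through the carbonyl gives 7 carbons: the parent is heptane.
A ketone (C=O on an internal carbon) is the principal characteristic group, giving the suffix -one.
The numbering direction is chosen so that numbering from this end puts the carbonyl group at C-2 rather than C-6.
This places the carbonyl at C-2; a bromo group at C-1; chloro groups at C-3 and C-4.
Prefixes are listed alphabetically: bromo, chloro.
The name is 1-bromo-3,4-dichloroheptan-2-one.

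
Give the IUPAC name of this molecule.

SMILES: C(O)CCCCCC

heptan-1-ol

The longest carbon chain that includes the –OH group has 7 carbons, so the parent hydride is heptane.
An alcohol (–OH) is the principal characteristic group, giving the suffix -ol.
Number the chain so that numbering from this end puts the hydroxyl group at C-1 rather than C-7.
With this numbering: the hydroxyl at C-1.
The name is heptan-1-ol.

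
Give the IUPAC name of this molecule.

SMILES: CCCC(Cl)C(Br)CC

The parent chain contains 7 carbons (heptane).
Choose the numbering such that the substituent locant set {3,4} is lower than {4,5} at the first point of difference.
That gives a bromo group at C-3; a chloro group at C-4.
Substituent prefixes are cited in alphabetical order (multiplying prefixes like di-/tri- are ignored for ordering).
Assembling the pieces gives 3-bromo-4-chloroheptane.

3-bromo-4-chloroheptane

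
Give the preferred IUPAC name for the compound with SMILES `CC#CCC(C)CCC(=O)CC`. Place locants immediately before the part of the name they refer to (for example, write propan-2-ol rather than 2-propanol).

Counting along the main chain through the carbonyl and the multiple bond gives 10 carbons: the parent is decane.
The principal characteristic group is a ketone (C=O on an internal carbon), named with the suffix -one.
The chain contains a C≡C triple bond, so the unsaturation ending is -yne.
Number the chain so that numbering from this end puts the carbonyl group at C-3 rather than C-8.
That gives the carbonyl at C-3; the triple bond between C-8 and C-9; a methyl group at C-6.
The name is 6-methyldec-8-yn-3-one.

6-methyldec-8-yn-3-one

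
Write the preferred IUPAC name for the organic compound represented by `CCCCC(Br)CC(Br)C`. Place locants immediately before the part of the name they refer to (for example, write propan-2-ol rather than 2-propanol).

2,4-dibromooctane

The longest continuous carbon chain has 8 atoms, so the parent hydride is octane.
Number the chain so that the substituent locant set {2,4} is lower than {5,7} at the first point of difference.
That gives bromo groups at C-2 and C-4.
Assembling the pieces gives 2,4-dibromooctane.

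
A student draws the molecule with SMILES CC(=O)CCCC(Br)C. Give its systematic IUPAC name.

Counting along the main chain through the carbonyl gives 7 carbons: the parent is heptane.
A ketone (C=O on an internal carbon) is the principal characteristic group, giving the suffix -one.
The numbering direction is chosen so that numbering from this end puts the carbonyl group at C-2 rather than C-6.
This places the carbonyl at C-2; a bromo group at C-6.
The name is 6-bromoheptan-2-one.

6-bromoheptan-2-one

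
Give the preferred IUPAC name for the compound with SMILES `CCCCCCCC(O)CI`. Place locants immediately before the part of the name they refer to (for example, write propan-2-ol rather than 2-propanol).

The longest chain bearing the –OH group is 9 carbons long (nonane).
The principal characteristic group is an alcohol (–OH), named with the suffix -ol.
The numbering direction is chosen so that numbering from this end puts the hydroxyl group at C-2 rather than C-8.
This places the hydroxyl at C-2; an iodo group at C-1.
Putting it together: 1-iodononan-2-ol.

1-iodononan-2-ol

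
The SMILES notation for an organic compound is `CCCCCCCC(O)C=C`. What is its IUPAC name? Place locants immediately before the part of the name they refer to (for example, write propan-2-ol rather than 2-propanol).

Counting along the main chain through the –OH group and the multiple bond gives 10 carbons: the parent is decane.
The principal characteristic group is an alcohol (–OH), named with the suffix -ol.
There is one C=C double bond, indicated by the ending -ene.
Choose the numbering such that numbering from this end puts the hydroxyl group at C-3 rather than C-8.
This places the hydroxyl at C-3; the double bond between C-1 and C-2.
Assembling the pieces gives dec-1-en-3-ol.

dec-1-en-3-ol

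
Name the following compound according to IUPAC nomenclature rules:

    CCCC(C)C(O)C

3-methylhexan-2-ol

Counting along the main chain through the –OH group gives 6 carbons: the parent is hexane.
An alcohol (–OH) is the principal characteristic group, giving the suffix -ol.
The numbering direction is chosen so that numbering from this end puts the hydroxyl group at C-2 rather than C-5.
With this numbering: the hydroxyl at C-2; a methyl group at C-3.
Putting it together: 3-methylhexan-2-ol.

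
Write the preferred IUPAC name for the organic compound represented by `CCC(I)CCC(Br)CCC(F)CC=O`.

6-bromo-3-fluoro-9-iodoundecanal

The longest chain bearing the –CHO group is 11 carbons long (undecane).
An aldehyde (terminal –CHO) is the principal characteristic group, giving the suffix -al.
Choose the numbering such that the aldehyde carbon is C-1 by definition.
That gives a bromo group at C-6; a fluoro group at C-3; an iodo group at C-9.
Substituent prefixes are cited in alphabetical order (multiplying prefixes like di-/tri- are ignored for ordering).
The name is 6-bromo-3-fluoro-9-iodoundecanal.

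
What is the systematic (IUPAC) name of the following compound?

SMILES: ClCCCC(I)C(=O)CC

7-chloro-4-iodoheptan-3-one

Counting along the main chain through the carbonyl gives 7 carbons: the parent is heptane.
The principal characteristic group is a ketone (C=O on an internal carbon), named with the suffix -one.
Choose the numbering such that numbering from this end puts the carbonyl group at C-3 rather than C-5.
This places the carbonyl at C-3; a chloro group at C-7; an iodo group at C-4.
The substituents are ordered alphabetically, ignoring any di-/tri- multipliers.
The name is 7-chloro-4-iodoheptan-3-one.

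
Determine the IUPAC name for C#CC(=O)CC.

Counting along the main chain through the carbonyl and the multiple bond gives 5 carbons: the parent is pentane.
The highest-priority functional group is a ketone (C=O on an internal carbon), so the name ends in -one.
The chain contains a C≡C triple bond, so the unsaturation ending is -yne.
The numbering direction is chosen so that numbering from this end puts the triple bond at C-1 rather than C-4.
With this numbering: the carbonyl at C-3; the triple bond between C-1 and C-2.
Assembling the pieces gives pent-1-yn-3-one.

pent-1-yn-3-one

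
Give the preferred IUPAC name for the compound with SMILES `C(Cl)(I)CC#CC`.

5-chloro-5-iodopent-2-yne

The longest chain bearing the multiple bond is 5 carbons long (pentane).
There is one C≡C triple bond, indicated by the ending -yne.
Number the chain so that numbering from this end puts the triple bond at C-2 rather than C-3.
With this numbering: the triple bond between C-2 and C-3; a chloro group at C-5; an iodo group at C-5.
Substituent prefixes are cited in alphabetical order (multiplying prefixes like di-/tri- are ignored for ordering).
Putting it together: 5-chloro-5-iodopent-2-yne.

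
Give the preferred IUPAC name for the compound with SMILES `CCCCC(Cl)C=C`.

3-chlorohept-1-ene

The longest chain bearing the multiple bond is 7 carbons long (heptane).
The chain contains a C=C double bond, so the unsaturation ending is -ene.
Number the chain so that numbering from this end puts the double bond at C-1 rather than C-6.
This places the double bond between C-1 and C-2; a chloro group at C-3.
Putting it together: 3-chlorohept-1-ene.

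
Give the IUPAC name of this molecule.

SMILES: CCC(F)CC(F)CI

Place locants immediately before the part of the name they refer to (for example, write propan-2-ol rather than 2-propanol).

The parent chain contains 6 carbons (hexane).
Choose the numbering such that the substituent locant set {1,2,4} is lower than {3,5,6} at the first point of difference.
This places fluoro groups at C-2 and C-4; an iodo group at C-1.
Substituent prefixes are cited in alphabetical order (multiplying prefixes like di-/tri- are ignored for ordering).
Assembling the pieces gives 2,4-difluoro-1-iodohexane.

2,4-difluoro-1-iodohexane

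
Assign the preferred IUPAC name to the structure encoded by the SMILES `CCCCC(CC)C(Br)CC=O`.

Counting along the main chain through the –CHO group gives 8 carbons: the parent is octane.
An aldehyde (terminal –CHO) is the principal characteristic group, giving the suffix -al.
The numbering direction is chosen so that the aldehyde carbon is C-1 by definition.
That gives a bromo group at C-3; an ethyl group at C-4.
The substituents are ordered alphabetically, ignoring any di-/tri- multipliers.
Putting it together: 3-bromo-4-ethyloctanal.

3-bromo-4-ethyloctanal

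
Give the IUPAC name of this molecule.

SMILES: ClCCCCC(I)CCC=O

Counting along the main chain through the –CHO group gives 8 carbons: the parent is octane.
An aldehyde (terminal –CHO) is the principal characteristic group, giving the suffix -al.
Number the chain so that the aldehyde carbon is C-1 by definition.
That gives a chloro group at C-8; an iodo group at C-4.
The substituents are ordered alphabetically, ignoring any di-/tri- multipliers.
The name is 8-chloro-4-iodooctanal.

8-chloro-4-iodooctanal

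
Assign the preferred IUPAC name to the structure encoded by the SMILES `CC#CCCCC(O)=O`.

hept-5-ynoic acid

The longest chain bearing the –COOH group and the multiple bond is 7 carbons long (heptane).
A carboxylic acid (terminal –COOH) is the principal characteristic group, giving the suffix -oic acid.
The chain contains a C≡C triple bond, so the unsaturation ending is -yne.
The numbering direction is chosen so that the carboxylic acid carbon is C-1 by definition.
That gives the triple bond between C-5 and C-6.
Putting it together: hept-5-ynoic acid.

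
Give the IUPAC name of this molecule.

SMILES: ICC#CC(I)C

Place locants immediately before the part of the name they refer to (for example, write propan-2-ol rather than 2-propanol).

The longest chain bearing the multiple bond is 5 carbons long (pentane).
The chain contains a C≡C triple bond, so the unsaturation ending is -yne.
Number the chain so that numbering from this end puts the triple bond at C-2 rather than C-3.
This places the triple bond between C-2 and C-3; iodo groups at C-1 and C-4.
The name is 1,4-diiodopent-2-yne.

1,4-diiodopent-2-yne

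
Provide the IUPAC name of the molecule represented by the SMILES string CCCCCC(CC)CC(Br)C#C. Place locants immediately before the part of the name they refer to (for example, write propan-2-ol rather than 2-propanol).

The longest carbon chain that includes the multiple bond has 10 carbons, so the parent hydride is decane.
The chain contains a C≡C triple bond, so the unsaturation ending is -yne.
Choose the numbering such that numbering from this end puts the triple bond at C-1 rather than C-9.
That gives the triple bond between C-1 and C-2; a bromo group at C-3; an ethyl group at C-5.
Prefixes are listed alphabetically: bromo, ethyl.
Assembling the pieces gives 3-bromo-5-ethyldec-1-yne.

3-bromo-5-ethyldec-1-yne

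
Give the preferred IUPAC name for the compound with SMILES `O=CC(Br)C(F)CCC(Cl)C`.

2-bromo-6-chloro-3-fluoroheptanal

The longest chain bearing the –CHO group is 7 carbons long (heptane).
The highest-priority functional group is an aldehyde (terminal –CHO), so the name ends in -al.
The numbering direction is chosen so that the aldehyde carbon is C-1 by definition.
That gives a bromo group at C-2; a chloro group at C-6; a fluoro group at C-3.
Substituent prefixes are cited in alphabetical order (multiplying prefixes like di-/tri- are ignored for ordering).
The name is 2-bromo-6-chloro-3-fluoroheptanal.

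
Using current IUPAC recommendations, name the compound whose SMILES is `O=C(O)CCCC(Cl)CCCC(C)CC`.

5-chloro-9-methylundecanoic acid

Counting along the main chain through the –COOH group gives 11 carbons: the parent is undecane.
A carboxylic acid (terminal –COOH) is the principal characteristic group, giving the suffix -oic acid.
Choose the numbering such that the carboxylic acid carbon is C-1 by definition.
With this numbering: a chloro group at C-5; a methyl group at C-9.
Prefixes are listed alphabetically: chloro, methyl.
Putting it together: 5-chloro-9-methylundecanoic acid.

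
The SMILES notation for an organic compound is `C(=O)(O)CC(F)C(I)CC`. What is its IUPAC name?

3-fluoro-4-iodohexanoic acid

Counting along the main chain through the –COOH group gives 6 carbons: the parent is hexane.
A carboxylic acid (terminal –COOH) is the principal characteristic group, giving the suffix -oic acid.
The numbering direction is chosen so that the carboxylic acid carbon is C-1 by definition.
That gives a fluoro group at C-3; an iodo group at C-4.
Prefixes are listed alphabetically: fluoro, iodo.
Putting it together: 3-fluoro-4-iodohexanoic acid.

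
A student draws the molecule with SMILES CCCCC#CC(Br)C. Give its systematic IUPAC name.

The longest carbon chain that includes the multiple bond has 8 carbons, so the parent hydride is octane.
There is one C≡C triple bond, indicated by the ending -yne.
Choose the numbering such that numbering from this end puts the triple bond at C-3 rather than C-5.
With this numbering: the triple bond between C-3 and C-4; a bromo group at C-2.
Assembling the pieces gives 2-bromooct-3-yne.

2-bromooct-3-yne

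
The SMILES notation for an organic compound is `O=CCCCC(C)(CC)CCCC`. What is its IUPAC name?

The longest chain bearing the –CHO group is 9 carbons long (nonane).
The highest-priority functional group is an aldehyde (terminal –CHO), so the name ends in -al.
Choose the numbering such that the aldehyde carbon is C-1 by definition.
That gives an ethyl group at C-5; a methyl group at C-5.
Substituent prefixes are cited in alphabetical order (multiplying prefixes like di-/tri- are ignored for ordering).
Putting it together: 5-ethyl-5-methylnonanal.

5-ethyl-5-methylnonanal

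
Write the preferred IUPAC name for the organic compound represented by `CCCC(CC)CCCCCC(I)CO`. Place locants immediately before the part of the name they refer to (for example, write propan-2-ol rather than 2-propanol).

8-ethyl-2-iodoundecan-1-ol

The longest carbon chain that includes the –OH group has 11 carbons, so the parent hydride is undecane.
An alcohol (–OH) is the principal characteristic group, giving the suffix -ol.
Number the chain so that numbering from this end puts the hydroxyl group at C-1 rather than C-11.
That gives the hydroxyl at C-1; an ethyl group at C-8; an iodo group at C-2.
Substituent prefixes are cited in alphabetical order (multiplying prefixes like di-/tri- are ignored for ordering).
The name is 8-ethyl-2-iodoundecan-1-ol.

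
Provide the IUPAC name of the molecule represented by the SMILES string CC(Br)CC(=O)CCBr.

1,5-dibromohexan-3-one

Counting along the main chain through the carbonyl gives 6 carbons: the parent is hexane.
The principal characteristic group is a ketone (C=O on an internal carbon), named with the suffix -one.
Number the chain so that numbering from this end puts the carbonyl group at C-3 rather than C-4.
That gives the carbonyl at C-3; bromo groups at C-1 and C-5.
Assembling the pieces gives 1,5-dibromohexan-3-one.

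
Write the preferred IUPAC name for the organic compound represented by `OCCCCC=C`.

hex-5-en-1-ol

The longest carbon chain that includes the –OH group and the multiple bond has 6 carbons, so the parent hydride is hexane.
An alcohol (–OH) is the principal characteristic group, giving the suffix -ol.
There is one C=C double bond, indicated by the ending -ene.
The numbering direction is chosen so that numbering from this end puts the hydroxyl group at C-1 rather than C-6.
This places the hydroxyl at C-1; the double bond between C-5 and C-6.
The name is hex-5-en-1-ol.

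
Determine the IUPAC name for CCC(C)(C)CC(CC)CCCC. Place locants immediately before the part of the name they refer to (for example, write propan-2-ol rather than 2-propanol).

5-ethyl-3,3-dimethylnonane

The longest carbon chain is 9 atoms: the parent is nonane.
Number the chain so that the substituent locant set {3,3,5} is lower than {5,7,7} at the first point of difference.
This places an ethyl group at C-5; two methyl groups at C-3.
The substituents are ordered alphabetically, ignoring any di-/tri- multipliers.
Assembling the pieces gives 5-ethyl-3,3-dimethylnonane.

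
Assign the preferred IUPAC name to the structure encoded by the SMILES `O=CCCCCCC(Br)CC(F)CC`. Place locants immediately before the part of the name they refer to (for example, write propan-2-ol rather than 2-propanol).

7-bromo-9-fluoroundecanal

The longest chain bearing the –CHO group is 11 carbons long (undecane).
The highest-priority functional group is an aldehyde (terminal –CHO), so the name ends in -al.
Choose the numbering such that the aldehyde carbon is C-1 by definition.
This places a bromo group at C-7; a fluoro group at C-9.
Prefixes are listed alphabetically: bromo, fluoro.
Assembling the pieces gives 7-bromo-9-fluoroundecanal.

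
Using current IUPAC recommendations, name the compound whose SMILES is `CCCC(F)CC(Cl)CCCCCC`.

The parent chain contains 12 carbons (dodecane).
Choose the numbering such that the substituent locant set {4,6} is lower than {7,9} at the first point of difference.
This places a chloro group at C-6; a fluoro group at C-4.
Substituent prefixes are cited in alphabetical order (multiplying prefixes like di-/tri- are ignored for ordering).
Assembling the pieces gives 6-chloro-4-fluorododecane.

6-chloro-4-fluorododecane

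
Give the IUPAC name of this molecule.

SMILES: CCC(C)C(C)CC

The parent chain contains 6 carbons (hexane).
Numbering from either end gives identical locants here.
With this numbering: methyl groups at C-3 and C-4.
Assembling the pieces gives 3,4-dimethylhexane.

3,4-dimethylhexane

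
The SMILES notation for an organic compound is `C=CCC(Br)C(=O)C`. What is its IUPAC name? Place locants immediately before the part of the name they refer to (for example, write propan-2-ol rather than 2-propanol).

The longest carbon chain that includes the carbonyl and the multiple bond has 6 carbons, so the parent hydride is hexane.
The principal characteristic group is a ketone (C=O on an internal carbon), named with the suffix -one.
A C=C double bond in the chain gives the infix -ene-.
Number the chain so that numbering from this end puts the carbonyl group at C-2 rather than C-5.
With this numbering: the carbonyl at C-2; the double bond between C-5 and C-6; a bromo group at C-3.
Putting it together: 3-bromohex-5-en-2-one.

3-bromohex-5-en-2-one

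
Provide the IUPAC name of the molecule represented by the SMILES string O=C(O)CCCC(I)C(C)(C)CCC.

5-iodo-6,6-dimethylnonanoic acid

The longest chain bearing the –COOH group is 9 carbons long (nonane).
A carboxylic acid (terminal –COOH) is the principal characteristic group, giving the suffix -oic acid.
The numbering direction is chosen so that the carboxylic acid carbon is C-1 by definition.
This places an iodo group at C-5; two methyl groups at C-6.
The substituents are ordered alphabetically, ignoring any di-/tri- multipliers.
Assembling the pieces gives 5-iodo-6,6-dimethylnonanoic acid.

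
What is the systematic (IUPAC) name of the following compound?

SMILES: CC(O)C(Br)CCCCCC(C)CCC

The longest chain bearing the –OH group is 12 carbons long (dodecane).
The principal characteristic group is an alcohol (–OH), named with the suffix -ol.
The numbering direction is chosen so that numbering from this end puts the hydroxyl group at C-2 rather than C-11.
With this numbering: the hydroxyl at C-2; a bromo group at C-3; a methyl group at C-9.
Substituent prefixes are cited in alphabetical order (multiplying prefixes like di-/tri- are ignored for ordering).
Assembling the pieces gives 3-bromo-9-methyldodecan-2-ol.

3-bromo-9-methyldodecan-2-ol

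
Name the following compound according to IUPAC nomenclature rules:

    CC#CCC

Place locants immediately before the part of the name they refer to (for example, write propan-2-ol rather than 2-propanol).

The longest chain bearing the multiple bond is 5 carbons long (pentane).
The chain contains a C≡C triple bond, so the unsaturation ending is -yne.
Number the chain so that numbering from this end puts the triple bond at C-2 rather than C-3.
This places the triple bond between C-2 and C-3.
Assembling the pieces gives pent-2-yne.

pent-2-yne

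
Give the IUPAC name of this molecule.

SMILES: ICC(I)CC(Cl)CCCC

The longest carbon chain is 8 atoms: the parent is octane.
Number the chain so that the substituent locant set {1,2,4} is lower than {5,7,8} at the first point of difference.
This places a chloro group at C-4; iodo groups at C-1 and C-2.
The substituents are ordered alphabetically, ignoring any di-/tri- multipliers.
The name is 4-chloro-1,2-diiodooctane.

4-chloro-1,2-diiodooctane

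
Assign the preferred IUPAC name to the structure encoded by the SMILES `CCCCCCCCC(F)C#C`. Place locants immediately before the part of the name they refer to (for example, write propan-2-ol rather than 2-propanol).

Counting along the main chain through the multiple bond gives 11 carbons: the parent is undecane.
There is one C≡C triple bond, indicated by the ending -yne.
Number the chain so that numbering from this end puts the triple bond at C-1 rather than C-10.
This places the triple bond between C-1 and C-2; a fluoro group at C-3.
The name is 3-fluoroundec-1-yne.

3-fluoroundec-1-yne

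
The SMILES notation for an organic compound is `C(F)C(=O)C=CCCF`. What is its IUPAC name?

1,6-difluorohex-3-en-2-one

Counting along the main chain through the carbonyl and the multiple bond gives 6 carbons: the parent is hexane.
The highest-priority functional group is a ketone (C=O on an internal carbon), so the name ends in -one.
The chain contains a C=C double bond, so the unsaturation ending is -ene.
Number the chain so that numbering from this end puts the carbonyl group at C-2 rather than C-5.
With this numbering: the carbonyl at C-2; the double bond between C-3 and C-4; fluoro groups at C-1 and C-6.
Putting it together: 1,6-difluorohex-3-en-2-one.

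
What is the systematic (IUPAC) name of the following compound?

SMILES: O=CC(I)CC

Counting along the main chain through the –CHO group gives 4 carbons: the parent is butane.
The highest-priority functional group is an aldehyde (terminal –CHO), so the name ends in -al.
Choose the numbering such that the aldehyde carbon is C-1 by definition.
With this numbering: an iodo group at C-2.
Assembling the pieces gives 2-iodobutanal.

2-iodobutanal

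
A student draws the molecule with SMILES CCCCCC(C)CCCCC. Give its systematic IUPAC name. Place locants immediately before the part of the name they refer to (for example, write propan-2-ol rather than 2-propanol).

The parent chain contains 11 carbons (undecane).
The molecule is symmetric, so either numbering direction gives the same locants.
With this numbering: a methyl group at C-6.
The name is 6-methylundecane.

6-methylundecane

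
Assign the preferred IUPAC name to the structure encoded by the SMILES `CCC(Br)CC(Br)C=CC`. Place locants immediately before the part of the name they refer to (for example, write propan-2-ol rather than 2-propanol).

The longest chain bearing the multiple bond is 8 carbons long (octane).
The chain contains a C=C double bond, so the unsaturation ending is -ene.
The numbering direction is chosen so that numbering from this end puts the double bond at C-2 rather than C-6.
That gives the double bond between C-2 and C-3; bromo groups at C-4 and C-6.
Assembling the pieces gives 4,6-dibromooct-2-ene.

4,6-dibromooct-2-ene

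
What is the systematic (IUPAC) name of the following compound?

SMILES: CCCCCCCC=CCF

The longest carbon chain that includes the multiple bond has 10 carbons, so the parent hydride is decane.
The chain contains a C=C double bond, so the unsaturation ending is -ene.
The numbering direction is chosen so that numbering from this end puts the double bond at C-2 rather than C-8.
With this numbering: the double bond between C-2 and C-3; a fluoro group at C-1.
The name is 1-fluorodec-2-ene.

1-fluorodec-2-ene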